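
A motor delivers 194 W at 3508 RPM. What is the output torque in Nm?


omega = 3508 * 2*pi/60 = 367.3569 rad/s
tau = P / omega = 194 / 367.3569
= 0.5281 Nm


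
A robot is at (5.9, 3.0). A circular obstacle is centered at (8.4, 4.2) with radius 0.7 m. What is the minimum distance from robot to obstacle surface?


center_dist = sqrt((5.9-8.4)^2 + (3.0-4.2)^2)
= sqrt(6.25 + 1.44)
= 2.7731
min_dist = center_dist - radius = 2.7731 - 0.7 = 2.0731 m


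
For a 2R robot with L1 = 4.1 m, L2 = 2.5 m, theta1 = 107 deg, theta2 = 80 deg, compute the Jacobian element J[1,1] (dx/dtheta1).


J[1,1] = -L1*sin(t1) - L2*sin(t1+t2)
= -4.1*sin(107) - 2.5*sin(187)
= -3.6162


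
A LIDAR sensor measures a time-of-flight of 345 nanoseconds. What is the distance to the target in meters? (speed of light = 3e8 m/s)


tof = 345 ns = 3.45e-07 s
dist = c * tof / 2
= 3e8 * 3.45e-07 / 2
= 51.75 m


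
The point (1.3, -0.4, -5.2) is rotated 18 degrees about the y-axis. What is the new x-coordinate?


Rotation about y-axis: x' = x*cos(theta) + z*sin(theta)
= 1.3 * 0.9511 + -5.2 * 0.309
= -0.3705


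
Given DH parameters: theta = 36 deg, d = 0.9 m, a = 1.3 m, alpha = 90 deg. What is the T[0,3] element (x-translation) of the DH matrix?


T[0,3] = a * cos(theta)
= 1.3 * cos(36 deg)
= 1.3 * 0.809
= 1.0517


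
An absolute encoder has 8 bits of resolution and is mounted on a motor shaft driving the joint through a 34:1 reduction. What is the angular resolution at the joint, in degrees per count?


counts = 2^8 = 256
effective counts at joint = 256 * 34 = 8704
resolution = 360 / 8704
= 0.0414 deg/count


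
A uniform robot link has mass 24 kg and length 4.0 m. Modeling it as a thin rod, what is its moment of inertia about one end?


I = (1/3) * m * L^2
= (1/3) * 24 * 4.0^2
= 0.333333 * 24 * 16.0
= 128.0 kg*m^2


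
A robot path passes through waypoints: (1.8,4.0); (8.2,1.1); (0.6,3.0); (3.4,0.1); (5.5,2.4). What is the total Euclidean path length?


Segment lengths:
  seg1 = sqrt((6.4)^2 + (-2.9)^2) = 7.0264
  seg2 = sqrt((-7.6)^2 + (1.9)^2) = 7.8339
  seg3 = sqrt((2.8)^2 + (-2.9)^2) = 4.0311
  seg4 = sqrt((2.1)^2 + (2.3)^2) = 3.1145
Total = 22.0059


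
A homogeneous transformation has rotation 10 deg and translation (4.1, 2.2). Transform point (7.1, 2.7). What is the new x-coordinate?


x' = cos(theta)*px - sin(theta)*py + tx
= 0.9848*7.1 - 0.1736*2.7 + 4.1
= 10.6233


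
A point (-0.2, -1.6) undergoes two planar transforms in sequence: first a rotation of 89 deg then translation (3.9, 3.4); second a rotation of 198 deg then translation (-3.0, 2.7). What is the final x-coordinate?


After transform 1:
x1 = cos(89)*-0.2 - sin(89)*-1.6 + 3.9 = 5.4963
y1 = sin(89)*-0.2 + cos(89)*-1.6 + 3.4 = 3.1721
After transform 2:
x2 = cos(198)*5.4963 - sin(198)*3.1721 + -3.0
= -7.247


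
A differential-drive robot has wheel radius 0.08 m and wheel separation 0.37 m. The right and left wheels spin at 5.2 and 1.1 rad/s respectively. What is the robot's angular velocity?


vR = r*wR = 0.08*5.2 = 0.416 m/s
vL = r*wL = 0.08*1.1 = 0.088 m/s
v = (vR+vL)/2 = 0.252 m/s
omega = (vR-vL)/L = 0.8865 rad/s
angular velocity = 0.8865 rad/s


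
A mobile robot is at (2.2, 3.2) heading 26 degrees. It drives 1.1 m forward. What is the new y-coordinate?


y_new = y0 + d*sin(theta)
= 3.2 + 1.1*sin(26)
= 3.2 + 0.4822
= 3.6822


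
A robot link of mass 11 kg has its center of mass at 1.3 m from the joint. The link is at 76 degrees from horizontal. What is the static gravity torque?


tau = m*g*L*cos(angle)
= 11 * 9.81 * 1.3 * cos(76 deg)
= 11 * 9.81 * 1.3 * 0.2419
= 33.9375 Nm


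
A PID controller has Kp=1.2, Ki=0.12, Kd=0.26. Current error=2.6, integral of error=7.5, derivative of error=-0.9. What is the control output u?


u = Kp*e + Ki*int(e) + Kd*de/dt
= 1.2*2.6 + 0.12*7.5 + 0.26*(-0.9)
= 3.12 + 0.9 + -0.234
= 3.786


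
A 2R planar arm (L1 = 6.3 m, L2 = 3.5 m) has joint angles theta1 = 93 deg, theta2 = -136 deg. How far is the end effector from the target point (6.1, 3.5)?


End effector via forward kinematics:
x = L1*cos(t1) + L2*cos(t1+t2) = 2.23
y = L1*sin(t1) + L2*sin(t1+t2) = 3.9044
Distance to target:
d = sqrt((6.1 - 2.23)^2 + (3.5 - 3.9044)^2)
= sqrt(14.9767 + 0.1635)
= 3.891 m


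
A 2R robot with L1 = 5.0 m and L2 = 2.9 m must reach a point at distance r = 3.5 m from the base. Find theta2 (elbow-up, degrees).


cos(theta2) = (r^2 - L1^2 - L2^2) / (2*L1*L2)
cos(theta2) = (12.25 - 25.0 - 8.41) / 29.0
cos(theta2) = -0.729655
theta2 = 136.8575 degrees


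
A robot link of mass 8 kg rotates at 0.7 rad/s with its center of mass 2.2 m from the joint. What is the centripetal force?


F = m * omega^2 * r
= 8 * 0.7^2 * 2.2
= 8 * 0.49 * 2.2
= 8.624 N


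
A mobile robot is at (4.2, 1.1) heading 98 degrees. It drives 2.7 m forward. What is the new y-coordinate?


y_new = y0 + d*sin(theta)
= 1.1 + 2.7*sin(98)
= 1.1 + 2.6737
= 3.7737


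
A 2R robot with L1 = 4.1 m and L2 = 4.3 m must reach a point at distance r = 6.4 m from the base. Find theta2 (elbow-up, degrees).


cos(theta2) = (r^2 - L1^2 - L2^2) / (2*L1*L2)
cos(theta2) = (40.96 - 16.81 - 18.49) / 35.26
cos(theta2) = 0.160522
theta2 = 80.7628 degrees


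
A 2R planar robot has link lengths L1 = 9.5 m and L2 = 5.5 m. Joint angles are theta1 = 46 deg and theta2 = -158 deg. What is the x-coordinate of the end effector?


Convert angles to radians: theta1 = 0.8029, theta2 = -2.7576
x = L1*cos(theta1) + L2*cos(theta1+theta2)
x = 6.5993 + -2.0603
x = 4.5389


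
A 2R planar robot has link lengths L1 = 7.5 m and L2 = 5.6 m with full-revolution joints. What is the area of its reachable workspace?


r_max = L1 + L2 = 13.1 m
r_min = |L1 - L2| = 1.9 m
Area = pi*(r_max^2 - r_min^2)
= pi*(171.61 - 3.61)
= pi * 168.0
= 527.7876 m^2


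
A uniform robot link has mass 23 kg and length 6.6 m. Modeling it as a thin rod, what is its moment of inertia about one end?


I = (1/3) * m * L^2
= (1/3) * 23 * 6.6^2
= 0.333333 * 23 * 43.56
= 333.96 kg*m^2


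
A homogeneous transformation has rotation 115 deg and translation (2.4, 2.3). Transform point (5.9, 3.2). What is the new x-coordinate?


x' = cos(theta)*px - sin(theta)*py + tx
= -0.4226*5.9 - 0.9063*3.2 + 2.4
= -2.9936


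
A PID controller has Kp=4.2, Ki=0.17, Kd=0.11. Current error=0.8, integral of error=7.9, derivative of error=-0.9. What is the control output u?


u = Kp*e + Ki*int(e) + Kd*de/dt
= 4.2*0.8 + 0.17*7.9 + 0.11*(-0.9)
= 3.36 + 1.343 + -0.099
= 4.604


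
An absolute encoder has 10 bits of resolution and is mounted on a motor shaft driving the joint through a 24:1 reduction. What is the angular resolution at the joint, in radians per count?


counts = 2^10 = 1024
effective counts at joint = 1024 * 24 = 24576
resolution = 2*pi / 24576
= 2.5566e-04 rad/count


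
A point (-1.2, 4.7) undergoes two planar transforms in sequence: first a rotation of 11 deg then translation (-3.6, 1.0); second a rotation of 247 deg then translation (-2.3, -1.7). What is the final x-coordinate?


After transform 1:
x1 = cos(11)*-1.2 - sin(11)*4.7 + -3.6 = -5.6748
y1 = sin(11)*-1.2 + cos(11)*4.7 + 1.0 = 5.3847
After transform 2:
x2 = cos(247)*-5.6748 - sin(247)*5.3847 + -2.3
= 4.8739


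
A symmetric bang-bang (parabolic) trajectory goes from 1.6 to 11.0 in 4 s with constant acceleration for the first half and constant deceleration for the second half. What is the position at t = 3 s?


Symmetric rest-to-rest: each phase covers (pf-p0)/2 in time T/2. 0.5*a*(T/2)^2 = (pf-p0)/2 => a = 4*(pf-p0)/T^2
a = 4*(11.0-1.6)/4^2 = 2.35
t = 3 is in the deceleration phase (t > T/2).
p = pf - 0.5*a*(T-t)^2 = 11.0 - 0.5*2.35*1^2
= 9.825


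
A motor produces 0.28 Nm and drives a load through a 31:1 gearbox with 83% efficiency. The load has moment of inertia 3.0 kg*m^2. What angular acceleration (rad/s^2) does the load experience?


tau_out = tau_motor * N * eta
= 0.28 * 31 * 0.83 = 7.2044 Nm
alpha = tau_out / I = 7.2044 / 3.0
= 2.4015 rad/s^2


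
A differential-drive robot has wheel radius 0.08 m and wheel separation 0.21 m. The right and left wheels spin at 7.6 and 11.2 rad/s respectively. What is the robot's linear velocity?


vR = r*wR = 0.08*7.6 = 0.608 m/s
vL = r*wL = 0.08*11.2 = 0.896 m/s
v = (vR+vL)/2 = 0.752 m/s
omega = (vR-vL)/L = -1.3714 rad/s
linear velocity = 0.752 m/s


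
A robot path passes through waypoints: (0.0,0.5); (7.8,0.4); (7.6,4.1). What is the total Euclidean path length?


Segment lengths:
  seg1 = sqrt((7.8)^2 + (-0.1)^2) = 7.8006
  seg2 = sqrt((-0.2)^2 + (3.7)^2) = 3.7054
Total = 11.506


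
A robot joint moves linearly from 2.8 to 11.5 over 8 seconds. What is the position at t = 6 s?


s = t/T = 6/8 = 0.75
p(t) = p0 + (pf-p0)*s
= 2.8 + (11.5 - 2.8) * 0.75
= 9.325


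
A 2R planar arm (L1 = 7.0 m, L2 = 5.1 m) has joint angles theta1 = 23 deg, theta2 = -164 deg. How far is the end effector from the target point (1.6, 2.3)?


End effector via forward kinematics:
x = L1*cos(t1) + L2*cos(t1+t2) = 2.4801
y = L1*sin(t1) + L2*sin(t1+t2) = -0.4744
Distance to target:
d = sqrt((1.6 - 2.4801)^2 + (2.3 - -0.4744)^2)
= sqrt(0.7746 + 7.6974)
= 2.9107 m


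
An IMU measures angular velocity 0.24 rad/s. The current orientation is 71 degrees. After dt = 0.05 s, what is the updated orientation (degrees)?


delta_theta = w * dt = 0.24 * 0.05 = 0.012 rad
= 0.6875 deg
theta_new = 71 + 0.6875 = 71.6875 deg


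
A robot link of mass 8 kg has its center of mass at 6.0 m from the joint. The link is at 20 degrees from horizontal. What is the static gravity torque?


tau = m*g*L*cos(angle)
= 8 * 9.81 * 6.0 * cos(20 deg)
= 8 * 9.81 * 6.0 * 0.9397
= 442.4825 Nm


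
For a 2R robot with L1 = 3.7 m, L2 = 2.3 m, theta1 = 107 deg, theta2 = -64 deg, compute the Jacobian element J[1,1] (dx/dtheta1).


J[1,1] = -L1*sin(t1) - L2*sin(t1+t2)
= -3.7*sin(107) - 2.3*sin(43)
= -5.1069


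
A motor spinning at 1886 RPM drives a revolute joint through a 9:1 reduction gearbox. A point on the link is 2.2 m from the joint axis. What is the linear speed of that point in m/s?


omega_motor = 1886 * 2*pi/60 = 197.5015 rad/s
omega_joint = omega_motor / 9 = 21.9446 rad/s
v = omega_joint * r = 21.9446 * 2.2
= 48.2781 m/s


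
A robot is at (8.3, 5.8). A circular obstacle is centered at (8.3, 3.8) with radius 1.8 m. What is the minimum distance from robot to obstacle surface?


center_dist = sqrt((8.3-8.3)^2 + (5.8-3.8)^2)
= sqrt(0.0 + 4.0)
= 2.0
min_dist = center_dist - radius = 2.0 - 1.8 = 0.2 m


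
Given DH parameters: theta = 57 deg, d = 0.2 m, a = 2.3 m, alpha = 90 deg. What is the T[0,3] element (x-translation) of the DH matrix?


T[0,3] = a * cos(theta)
= 2.3 * cos(57 deg)
= 2.3 * 0.5446
= 1.2527


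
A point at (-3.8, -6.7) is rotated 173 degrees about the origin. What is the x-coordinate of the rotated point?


x' = x*cos(theta) - y*sin(theta)
cos(173 deg) = -0.9925, sin(173 deg) = 0.1219
x' = -3.8 * -0.9925 - -6.7 * 0.1219
= 3.7717 - -0.8165
= 4.5882


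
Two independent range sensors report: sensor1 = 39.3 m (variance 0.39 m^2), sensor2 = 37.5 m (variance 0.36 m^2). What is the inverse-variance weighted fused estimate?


w1 = (1/var1) / (1/var1 + 1/var2)
   = 2.5641 / (2.5641 + 2.7778) = 0.48
w2 = 1 - w1 = 0.52
fused = w1*s1 + w2*s2 = 18.864 + 19.5
= 38.364 m


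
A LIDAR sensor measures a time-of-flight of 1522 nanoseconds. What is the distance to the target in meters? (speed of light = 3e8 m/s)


tof = 1522 ns = 1.522e-06 s
dist = c * tof / 2
= 3e8 * 1.522e-06 / 2
= 228.3 m


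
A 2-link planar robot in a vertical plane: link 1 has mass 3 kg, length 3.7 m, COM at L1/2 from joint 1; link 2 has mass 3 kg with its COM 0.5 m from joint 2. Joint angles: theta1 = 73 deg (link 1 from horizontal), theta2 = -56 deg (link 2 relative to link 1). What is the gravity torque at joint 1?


Horizontal distance from joint 1 to link-1 COM:
  x_c1 = (L1/2)*cos(t1) = 1.85 * 0.2924 = 0.5409 m
Horizontal distance from joint 1 to link-2 COM:
  x_c2 = L1*cos(t1) + Lc2*cos(t1+t2)
       = 3.7*0.2924 + 0.5*0.9563 = 1.5599 m
tau1 = m1*g*x_c1 + m2*g*x_c2
     = 3*9.81*0.5409 + 3*9.81*1.5599
     = 15.9183 + 45.9087
     = 61.827 Nm


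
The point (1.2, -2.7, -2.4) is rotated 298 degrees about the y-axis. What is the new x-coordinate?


Rotation about y-axis: x' = x*cos(theta) + z*sin(theta)
= 1.2 * 0.4695 + -2.4 * -0.8829
= 2.6824


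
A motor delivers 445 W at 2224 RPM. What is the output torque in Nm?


omega = 2224 * 2*pi/60 = 232.8967 rad/s
tau = P / omega = 445 / 232.8967
= 1.9107 Nm


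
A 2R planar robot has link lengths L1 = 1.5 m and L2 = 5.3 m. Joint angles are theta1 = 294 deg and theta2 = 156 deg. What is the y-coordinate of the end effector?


Convert angles to radians: theta1 = 5.1313, theta2 = 2.7227
y = L1*sin(theta1) + L2*sin(theta1+theta2)
y = -1.3703 + 5.3
y = 3.9297


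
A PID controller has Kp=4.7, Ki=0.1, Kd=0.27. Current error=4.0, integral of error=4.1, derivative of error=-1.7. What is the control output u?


u = Kp*e + Ki*int(e) + Kd*de/dt
= 4.7*4.0 + 0.1*4.1 + 0.27*(-1.7)
= 18.8 + 0.41 + -0.459
= 18.751


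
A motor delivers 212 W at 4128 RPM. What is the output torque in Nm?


omega = 4128 * 2*pi/60 = 432.2831 rad/s
tau = P / omega = 212 / 432.2831
= 0.4904 Nm


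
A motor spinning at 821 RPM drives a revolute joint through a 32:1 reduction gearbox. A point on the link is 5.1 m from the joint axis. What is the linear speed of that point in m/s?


omega_motor = 821 * 2*pi/60 = 85.9749 rad/s
omega_joint = omega_motor / 32 = 2.6867 rad/s
v = omega_joint * r = 2.6867 * 5.1
= 13.7023 m/s


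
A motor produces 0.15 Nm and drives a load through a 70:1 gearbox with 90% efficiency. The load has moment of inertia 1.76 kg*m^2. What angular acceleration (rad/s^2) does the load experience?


tau_out = tau_motor * N * eta
= 0.15 * 70 * 0.9 = 9.45 Nm
alpha = tau_out / I = 9.45 / 1.76
= 5.3693 rad/s^2


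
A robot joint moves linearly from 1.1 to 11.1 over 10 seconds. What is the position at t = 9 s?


s = t/T = 9/10 = 0.9
p(t) = p0 + (pf-p0)*s
= 1.1 + (11.1 - 1.1) * 0.9
= 10.1


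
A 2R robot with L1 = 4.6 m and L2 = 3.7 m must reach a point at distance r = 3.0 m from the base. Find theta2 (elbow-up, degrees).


cos(theta2) = (r^2 - L1^2 - L2^2) / (2*L1*L2)
cos(theta2) = (9.0 - 21.16 - 13.69) / 34.04
cos(theta2) = -0.759401
theta2 = 139.4114 degrees


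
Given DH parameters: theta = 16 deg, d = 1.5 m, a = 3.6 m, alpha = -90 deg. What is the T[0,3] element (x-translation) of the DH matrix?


T[0,3] = a * cos(theta)
= 3.6 * cos(16 deg)
= 3.6 * 0.9613
= 3.4605


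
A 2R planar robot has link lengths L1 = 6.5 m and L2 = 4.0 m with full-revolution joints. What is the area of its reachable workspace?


r_max = L1 + L2 = 10.5 m
r_min = |L1 - L2| = 2.5 m
Area = pi*(r_max^2 - r_min^2)
= pi*(110.25 - 6.25)
= pi * 104.0
= 326.7256 m^2


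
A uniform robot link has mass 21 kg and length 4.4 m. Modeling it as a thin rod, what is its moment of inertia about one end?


I = (1/3) * m * L^2
= (1/3) * 21 * 4.4^2
= 0.333333 * 21 * 19.36
= 135.52 kg*m^2


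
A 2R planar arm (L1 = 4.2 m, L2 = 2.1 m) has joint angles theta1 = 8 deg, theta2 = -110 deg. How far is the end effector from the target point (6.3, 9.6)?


End effector via forward kinematics:
x = L1*cos(t1) + L2*cos(t1+t2) = 3.7225
y = L1*sin(t1) + L2*sin(t1+t2) = -1.4696
Distance to target:
d = sqrt((6.3 - 3.7225)^2 + (9.6 - -1.4696)^2)
= sqrt(6.6434 + 122.5357)
= 11.3657 m


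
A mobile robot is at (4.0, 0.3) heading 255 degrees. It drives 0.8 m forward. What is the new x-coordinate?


x_new = x0 + d*cos(theta)
= 4.0 + 0.8*cos(255)
= 4.0 + -0.2071
= 3.7929


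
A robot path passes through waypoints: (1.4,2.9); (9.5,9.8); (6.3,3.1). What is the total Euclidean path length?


Segment lengths:
  seg1 = sqrt((8.1)^2 + (6.9)^2) = 10.6405
  seg2 = sqrt((-3.2)^2 + (-6.7)^2) = 7.425
Total = 18.0654


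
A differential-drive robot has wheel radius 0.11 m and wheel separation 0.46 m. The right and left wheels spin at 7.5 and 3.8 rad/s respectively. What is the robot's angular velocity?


vR = r*wR = 0.11*7.5 = 0.825 m/s
vL = r*wL = 0.11*3.8 = 0.418 m/s
v = (vR+vL)/2 = 0.6215 m/s
omega = (vR-vL)/L = 0.8848 rad/s
angular velocity = 0.8848 rad/s


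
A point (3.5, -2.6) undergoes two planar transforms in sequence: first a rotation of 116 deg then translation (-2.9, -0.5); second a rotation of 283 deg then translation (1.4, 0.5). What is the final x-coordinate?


After transform 1:
x1 = cos(116)*3.5 - sin(116)*-2.6 + -2.9 = -2.0974
y1 = sin(116)*3.5 + cos(116)*-2.6 + -0.5 = 3.7855
After transform 2:
x2 = cos(283)*-2.0974 - sin(283)*3.7855 + 1.4
= 4.6167


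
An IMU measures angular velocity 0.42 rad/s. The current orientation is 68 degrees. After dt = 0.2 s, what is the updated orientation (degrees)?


delta_theta = w * dt = 0.42 * 0.2 = 0.084 rad
= 4.8128 deg
theta_new = 68 + 4.8128 = 72.8128 deg


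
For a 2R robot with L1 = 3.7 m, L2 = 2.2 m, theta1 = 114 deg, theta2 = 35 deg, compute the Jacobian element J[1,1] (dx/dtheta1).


J[1,1] = -L1*sin(t1) - L2*sin(t1+t2)
= -3.7*sin(114) - 2.2*sin(149)
= -4.5132


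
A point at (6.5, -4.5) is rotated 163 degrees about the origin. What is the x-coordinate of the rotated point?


x' = x*cos(theta) - y*sin(theta)
cos(163 deg) = -0.9563, sin(163 deg) = 0.2924
x' = 6.5 * -0.9563 - -4.5 * 0.2924
= -6.216 - -1.3157
= -4.9003


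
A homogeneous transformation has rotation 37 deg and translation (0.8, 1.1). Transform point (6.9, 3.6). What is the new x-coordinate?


x' = cos(theta)*px - sin(theta)*py + tx
= 0.7986*6.9 - 0.6018*3.6 + 0.8
= 4.1441


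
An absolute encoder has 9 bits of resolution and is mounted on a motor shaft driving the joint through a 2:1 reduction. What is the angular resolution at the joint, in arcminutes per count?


counts = 2^9 = 512
effective counts at joint = 512 * 2 = 1024
resolution = 360*60 / 1024
= 21.0938 arcmin/count


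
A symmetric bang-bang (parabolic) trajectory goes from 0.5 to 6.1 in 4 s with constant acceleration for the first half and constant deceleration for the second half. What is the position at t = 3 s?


Symmetric rest-to-rest: each phase covers (pf-p0)/2 in time T/2. 0.5*a*(T/2)^2 = (pf-p0)/2 => a = 4*(pf-p0)/T^2
a = 4*(6.1-0.5)/4^2 = 1.4
t = 3 is in the deceleration phase (t > T/2).
p = pf - 0.5*a*(T-t)^2 = 6.1 - 0.5*1.4*1^2
= 5.4


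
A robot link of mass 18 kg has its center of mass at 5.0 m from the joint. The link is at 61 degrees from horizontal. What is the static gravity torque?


tau = m*g*L*cos(angle)
= 18 * 9.81 * 5.0 * cos(61 deg)
= 18 * 9.81 * 5.0 * 0.4848
= 428.0384 Nm


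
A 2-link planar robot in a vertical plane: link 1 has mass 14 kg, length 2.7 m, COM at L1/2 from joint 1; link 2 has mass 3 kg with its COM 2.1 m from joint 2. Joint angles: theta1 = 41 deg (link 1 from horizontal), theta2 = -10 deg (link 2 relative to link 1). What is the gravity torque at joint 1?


Horizontal distance from joint 1 to link-1 COM:
  x_c1 = (L1/2)*cos(t1) = 1.35 * 0.7547 = 1.0189 m
Horizontal distance from joint 1 to link-2 COM:
  x_c2 = L1*cos(t1) + Lc2*cos(t1+t2)
       = 2.7*0.7547 + 2.1*0.8572 = 3.8378 m
tau1 = m1*g*x_c1 + m2*g*x_c2
     = 14*9.81*1.0189 + 3*9.81*3.8378
     = 139.9299 + 112.9455
     = 252.8754 Nm


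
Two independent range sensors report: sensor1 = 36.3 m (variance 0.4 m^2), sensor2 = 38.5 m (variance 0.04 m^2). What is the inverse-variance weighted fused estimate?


w1 = (1/var1) / (1/var1 + 1/var2)
   = 2.5 / (2.5 + 25.0) = 0.0909
w2 = 1 - w1 = 0.9091
fused = w1*s1 + w2*s2 = 3.3 + 35.0
= 38.3 m


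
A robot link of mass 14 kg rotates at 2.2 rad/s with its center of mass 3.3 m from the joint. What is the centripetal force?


F = m * omega^2 * r
= 14 * 2.2^2 * 3.3
= 14 * 4.84 * 3.3
= 223.608 N


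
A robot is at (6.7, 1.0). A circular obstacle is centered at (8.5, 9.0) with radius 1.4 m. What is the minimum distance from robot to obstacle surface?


center_dist = sqrt((6.7-8.5)^2 + (1.0-9.0)^2)
= sqrt(3.24 + 64.0)
= 8.2
min_dist = center_dist - radius = 8.2 - 1.4 = 6.8 m


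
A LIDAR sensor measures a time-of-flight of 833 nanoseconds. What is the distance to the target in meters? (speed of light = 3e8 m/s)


tof = 833 ns = 8.33e-07 s
dist = c * tof / 2
= 3e8 * 8.33e-07 / 2
= 124.95 m


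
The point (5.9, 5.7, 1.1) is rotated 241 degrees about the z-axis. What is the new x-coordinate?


Rotation about z-axis: x' = x*cos(theta) - y*sin(theta)
= 5.9 * -0.4848 - 5.7 * -0.8746
= 2.125


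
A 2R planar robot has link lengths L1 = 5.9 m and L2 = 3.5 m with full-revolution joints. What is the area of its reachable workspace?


r_max = L1 + L2 = 9.4 m
r_min = |L1 - L2| = 2.4 m
Area = pi*(r_max^2 - r_min^2)
= pi*(88.36 - 5.76)
= pi * 82.6
= 259.4956 m^2


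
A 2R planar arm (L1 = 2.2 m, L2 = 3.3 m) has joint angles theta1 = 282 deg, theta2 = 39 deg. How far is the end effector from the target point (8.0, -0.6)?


End effector via forward kinematics:
x = L1*cos(t1) + L2*cos(t1+t2) = 3.022
y = L1*sin(t1) + L2*sin(t1+t2) = -4.2287
Distance to target:
d = sqrt((8.0 - 3.022)^2 + (-0.6 - -4.2287)^2)
= sqrt(24.7806 + 13.1673)
= 6.1602 m


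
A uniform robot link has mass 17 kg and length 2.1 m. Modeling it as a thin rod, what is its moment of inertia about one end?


I = (1/3) * m * L^2
= (1/3) * 17 * 2.1^2
= 0.333333 * 17 * 4.41
= 24.99 kg*m^2


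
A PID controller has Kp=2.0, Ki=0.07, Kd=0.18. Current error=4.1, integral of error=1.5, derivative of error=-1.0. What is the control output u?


u = Kp*e + Ki*int(e) + Kd*de/dt
= 2.0*4.1 + 0.07*1.5 + 0.18*(-1.0)
= 8.2 + 0.105 + -0.18
= 8.125


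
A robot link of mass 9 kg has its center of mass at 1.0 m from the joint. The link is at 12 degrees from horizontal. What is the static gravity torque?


tau = m*g*L*cos(angle)
= 9 * 9.81 * 1.0 * cos(12 deg)
= 9 * 9.81 * 1.0 * 0.9781
= 86.3607 Nm


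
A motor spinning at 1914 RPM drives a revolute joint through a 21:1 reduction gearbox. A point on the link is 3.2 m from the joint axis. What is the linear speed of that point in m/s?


omega_motor = 1914 * 2*pi/60 = 200.4336 rad/s
omega_joint = omega_motor / 21 = 9.5445 rad/s
v = omega_joint * r = 9.5445 * 3.2
= 30.5423 m/s


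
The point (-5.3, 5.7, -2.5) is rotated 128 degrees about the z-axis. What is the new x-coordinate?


Rotation about z-axis: x' = x*cos(theta) - y*sin(theta)
= -5.3 * -0.6157 - 5.7 * 0.788
= -1.2287


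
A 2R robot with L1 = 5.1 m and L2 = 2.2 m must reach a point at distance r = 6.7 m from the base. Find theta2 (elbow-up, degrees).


cos(theta2) = (r^2 - L1^2 - L2^2) / (2*L1*L2)
cos(theta2) = (44.89 - 26.01 - 4.84) / 22.44
cos(theta2) = 0.625668
theta2 = 51.2687 degrees


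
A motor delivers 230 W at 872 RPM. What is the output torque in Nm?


omega = 872 * 2*pi/60 = 91.3156 rad/s
tau = P / omega = 230 / 91.3156
= 2.5187 Nm


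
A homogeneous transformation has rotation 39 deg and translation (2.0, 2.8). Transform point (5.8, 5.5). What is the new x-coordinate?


x' = cos(theta)*px - sin(theta)*py + tx
= 0.7771*5.8 - 0.6293*5.5 + 2.0
= 3.0462


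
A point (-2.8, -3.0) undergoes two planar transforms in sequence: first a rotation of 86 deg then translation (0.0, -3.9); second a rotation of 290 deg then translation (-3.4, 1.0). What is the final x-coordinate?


After transform 1:
x1 = cos(86)*-2.8 - sin(86)*-3.0 + 0.0 = 2.7974
y1 = sin(86)*-2.8 + cos(86)*-3.0 + -3.9 = -6.9024
After transform 2:
x2 = cos(290)*2.7974 - sin(290)*-6.9024 + -3.4
= -8.9294


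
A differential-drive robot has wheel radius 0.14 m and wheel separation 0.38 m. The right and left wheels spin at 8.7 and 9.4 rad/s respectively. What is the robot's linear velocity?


vR = r*wR = 0.14*8.7 = 1.218 m/s
vL = r*wL = 0.14*9.4 = 1.316 m/s
v = (vR+vL)/2 = 1.267 m/s
omega = (vR-vL)/L = -0.2579 rad/s
linear velocity = 1.267 m/s


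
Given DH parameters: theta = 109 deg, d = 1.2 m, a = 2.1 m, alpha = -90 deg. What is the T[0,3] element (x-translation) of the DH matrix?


T[0,3] = a * cos(theta)
= 2.1 * cos(109 deg)
= 2.1 * -0.3256
= -0.6837


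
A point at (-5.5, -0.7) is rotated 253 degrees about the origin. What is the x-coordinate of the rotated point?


x' = x*cos(theta) - y*sin(theta)
cos(253 deg) = -0.2924, sin(253 deg) = -0.9563
x' = -5.5 * -0.2924 - -0.7 * -0.9563
= 1.608 - 0.6694
= 0.9386


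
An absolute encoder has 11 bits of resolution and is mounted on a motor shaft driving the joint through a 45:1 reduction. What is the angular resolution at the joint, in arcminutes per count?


counts = 2^11 = 2048
effective counts at joint = 2048 * 45 = 92160
resolution = 360*60 / 92160
= 0.2344 arcmin/count


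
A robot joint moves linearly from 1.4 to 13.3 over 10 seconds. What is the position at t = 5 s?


s = t/T = 5/10 = 0.5
p(t) = p0 + (pf-p0)*s
= 1.4 + (13.3 - 1.4) * 0.5
= 7.35


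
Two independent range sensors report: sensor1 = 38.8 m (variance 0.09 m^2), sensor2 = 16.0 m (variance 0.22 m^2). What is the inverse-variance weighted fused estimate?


w1 = (1/var1) / (1/var1 + 1/var2)
   = 11.1111 / (11.1111 + 4.5455) = 0.7097
w2 = 1 - w1 = 0.2903
fused = w1*s1 + w2*s2 = 27.5355 + 4.6452
= 32.1806 m


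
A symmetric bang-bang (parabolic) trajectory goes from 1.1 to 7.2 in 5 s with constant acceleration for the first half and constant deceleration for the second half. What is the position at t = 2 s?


Symmetric rest-to-rest: each phase covers (pf-p0)/2 in time T/2. 0.5*a*(T/2)^2 = (pf-p0)/2 => a = 4*(pf-p0)/T^2
a = 4*(7.2-1.1)/5^2 = 0.976
t = 2 is in the acceleration phase (t <= T/2).
p = p0 + 0.5*a*t^2 = 1.1 + 0.5*0.976*2^2
= 3.052


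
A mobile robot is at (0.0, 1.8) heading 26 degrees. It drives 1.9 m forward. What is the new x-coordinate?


x_new = x0 + d*cos(theta)
= 0.0 + 1.9*cos(26)
= 0.0 + 1.7077
= 1.7077


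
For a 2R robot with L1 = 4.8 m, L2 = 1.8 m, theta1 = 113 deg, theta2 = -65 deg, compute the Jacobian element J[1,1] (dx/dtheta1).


J[1,1] = -L1*sin(t1) - L2*sin(t1+t2)
= -4.8*sin(113) - 1.8*sin(48)
= -5.7561


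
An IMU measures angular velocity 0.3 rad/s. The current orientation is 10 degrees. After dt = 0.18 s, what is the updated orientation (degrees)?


delta_theta = w * dt = 0.3 * 0.18 = 0.054 rad
= 3.094 deg
theta_new = 10 + 3.094 = 13.094 deg


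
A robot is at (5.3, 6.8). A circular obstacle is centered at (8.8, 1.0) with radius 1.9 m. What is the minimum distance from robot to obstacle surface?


center_dist = sqrt((5.3-8.8)^2 + (6.8-1.0)^2)
= sqrt(12.25 + 33.64)
= 6.7742
min_dist = center_dist - radius = 6.7742 - 1.9 = 4.8742 m


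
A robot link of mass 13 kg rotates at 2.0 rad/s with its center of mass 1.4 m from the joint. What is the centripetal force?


F = m * omega^2 * r
= 13 * 2.0^2 * 1.4
= 13 * 4.0 * 1.4
= 72.8 N


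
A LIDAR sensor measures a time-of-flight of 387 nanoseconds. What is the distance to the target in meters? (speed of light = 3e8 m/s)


tof = 387 ns = 3.87e-07 s
dist = c * tof / 2
= 3e8 * 3.87e-07 / 2
= 58.05 m


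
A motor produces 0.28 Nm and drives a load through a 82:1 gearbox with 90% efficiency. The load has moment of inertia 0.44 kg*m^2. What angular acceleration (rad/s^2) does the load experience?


tau_out = tau_motor * N * eta
= 0.28 * 82 * 0.9 = 20.664 Nm
alpha = tau_out / I = 20.664 / 0.44
= 46.9636 rad/s^2


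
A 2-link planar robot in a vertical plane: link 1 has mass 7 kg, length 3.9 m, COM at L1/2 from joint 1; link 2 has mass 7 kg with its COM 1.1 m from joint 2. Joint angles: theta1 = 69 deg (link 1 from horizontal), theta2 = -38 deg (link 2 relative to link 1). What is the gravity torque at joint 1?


Horizontal distance from joint 1 to link-1 COM:
  x_c1 = (L1/2)*cos(t1) = 1.95 * 0.3584 = 0.6988 m
Horizontal distance from joint 1 to link-2 COM:
  x_c2 = L1*cos(t1) + Lc2*cos(t1+t2)
       = 3.9*0.3584 + 1.1*0.8572 = 2.3405 m
tau1 = m1*g*x_c1 + m2*g*x_c2
     = 7*9.81*0.6988 + 7*9.81*2.3405
     = 47.9878 + 160.7234
     = 208.7112 Nm


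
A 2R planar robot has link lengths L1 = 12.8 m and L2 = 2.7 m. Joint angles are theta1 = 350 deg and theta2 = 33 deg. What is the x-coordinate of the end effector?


Convert angles to radians: theta1 = 6.1087, theta2 = 0.576
x = L1*cos(theta1) + L2*cos(theta1+theta2)
x = 12.6055 + 2.4854
x = 15.0909


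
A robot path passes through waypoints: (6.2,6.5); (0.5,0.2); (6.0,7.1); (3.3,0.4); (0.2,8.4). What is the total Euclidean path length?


Segment lengths:
  seg1 = sqrt((-5.7)^2 + (-6.3)^2) = 8.4959
  seg2 = sqrt((5.5)^2 + (6.9)^2) = 8.8238
  seg3 = sqrt((-2.7)^2 + (-6.7)^2) = 7.2236
  seg4 = sqrt((-3.1)^2 + (8.0)^2) = 8.5796
Total = 33.1229


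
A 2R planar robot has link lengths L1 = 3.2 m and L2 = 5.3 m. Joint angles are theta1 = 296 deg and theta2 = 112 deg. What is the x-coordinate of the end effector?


Convert angles to radians: theta1 = 5.1662, theta2 = 1.9548
x = L1*cos(theta1) + L2*cos(theta1+theta2)
x = 1.4028 + 3.5464
x = 4.9492


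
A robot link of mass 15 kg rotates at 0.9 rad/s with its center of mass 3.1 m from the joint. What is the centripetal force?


F = m * omega^2 * r
= 15 * 0.9^2 * 3.1
= 15 * 0.81 * 3.1
= 37.665 N


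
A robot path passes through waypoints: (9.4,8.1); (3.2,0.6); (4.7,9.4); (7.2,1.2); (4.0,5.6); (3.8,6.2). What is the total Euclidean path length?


Segment lengths:
  seg1 = sqrt((-6.2)^2 + (-7.5)^2) = 9.7309
  seg2 = sqrt((1.5)^2 + (8.8)^2) = 8.9269
  seg3 = sqrt((2.5)^2 + (-8.2)^2) = 8.5726
  seg4 = sqrt((-3.2)^2 + (4.4)^2) = 5.4406
  seg5 = sqrt((-0.2)^2 + (0.6)^2) = 0.6325
Total = 33.3035


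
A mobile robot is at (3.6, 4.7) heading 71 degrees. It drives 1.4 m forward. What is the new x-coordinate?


x_new = x0 + d*cos(theta)
= 3.6 + 1.4*cos(71)
= 3.6 + 0.4558
= 4.0558


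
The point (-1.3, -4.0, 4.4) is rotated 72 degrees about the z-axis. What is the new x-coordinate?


Rotation about z-axis: x' = x*cos(theta) - y*sin(theta)
= -1.3 * 0.309 - -4.0 * 0.9511
= 3.4025


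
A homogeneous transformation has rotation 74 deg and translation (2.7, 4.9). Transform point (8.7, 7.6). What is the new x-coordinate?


x' = cos(theta)*px - sin(theta)*py + tx
= 0.2756*8.7 - 0.9613*7.6 + 2.7
= -2.2075


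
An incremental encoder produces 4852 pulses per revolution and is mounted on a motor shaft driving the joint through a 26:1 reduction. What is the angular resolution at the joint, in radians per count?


counts per rev = 4852
effective counts at joint = 4852 * 26 = 126152
resolution = 2*pi / 126152
= 4.9806e-05 rad/count


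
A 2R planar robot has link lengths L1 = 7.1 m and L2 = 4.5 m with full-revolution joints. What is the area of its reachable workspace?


r_max = L1 + L2 = 11.6 m
r_min = |L1 - L2| = 2.6 m
Area = pi*(r_max^2 - r_min^2)
= pi*(134.56 - 6.76)
= pi * 127.8
= 401.4955 m^2


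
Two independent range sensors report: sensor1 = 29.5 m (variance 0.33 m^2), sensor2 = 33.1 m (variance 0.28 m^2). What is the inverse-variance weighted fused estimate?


w1 = (1/var1) / (1/var1 + 1/var2)
   = 3.0303 / (3.0303 + 3.5714) = 0.459
w2 = 1 - w1 = 0.541
fused = w1*s1 + w2*s2 = 13.541 + 17.9066
= 31.4475 m


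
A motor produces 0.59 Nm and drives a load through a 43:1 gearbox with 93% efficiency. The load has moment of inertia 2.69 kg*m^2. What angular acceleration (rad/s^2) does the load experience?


tau_out = tau_motor * N * eta
= 0.59 * 43 * 0.93 = 23.5941 Nm
alpha = tau_out / I = 23.5941 / 2.69
= 8.771 rad/s^2


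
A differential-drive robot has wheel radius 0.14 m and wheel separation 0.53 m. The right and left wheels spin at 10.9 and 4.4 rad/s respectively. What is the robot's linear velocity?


vR = r*wR = 0.14*10.9 = 1.526 m/s
vL = r*wL = 0.14*4.4 = 0.616 m/s
v = (vR+vL)/2 = 1.071 m/s
omega = (vR-vL)/L = 1.717 rad/s
linear velocity = 1.071 m/s


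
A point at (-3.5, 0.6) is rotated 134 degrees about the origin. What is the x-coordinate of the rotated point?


x' = x*cos(theta) - y*sin(theta)
cos(134 deg) = -0.6947, sin(134 deg) = 0.7193
x' = -3.5 * -0.6947 - 0.6 * 0.7193
= 2.4313 - 0.4316
= 1.9997


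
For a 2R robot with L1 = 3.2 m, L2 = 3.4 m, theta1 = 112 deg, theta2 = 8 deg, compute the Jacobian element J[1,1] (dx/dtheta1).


J[1,1] = -L1*sin(t1) - L2*sin(t1+t2)
= -3.2*sin(112) - 3.4*sin(120)
= -5.9115


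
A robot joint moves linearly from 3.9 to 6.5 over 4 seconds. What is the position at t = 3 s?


s = t/T = 3/4 = 0.75
p(t) = p0 + (pf-p0)*s
= 3.9 + (6.5 - 3.9) * 0.75
= 5.85


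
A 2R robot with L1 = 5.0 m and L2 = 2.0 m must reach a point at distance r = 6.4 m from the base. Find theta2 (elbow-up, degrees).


cos(theta2) = (r^2 - L1^2 - L2^2) / (2*L1*L2)
cos(theta2) = (40.96 - 25.0 - 4.0) / 20.0
cos(theta2) = 0.598
theta2 = 53.2732 degrees


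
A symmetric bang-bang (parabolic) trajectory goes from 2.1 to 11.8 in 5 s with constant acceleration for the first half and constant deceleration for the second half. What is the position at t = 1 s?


Symmetric rest-to-rest: each phase covers (pf-p0)/2 in time T/2. 0.5*a*(T/2)^2 = (pf-p0)/2 => a = 4*(pf-p0)/T^2
a = 4*(11.8-2.1)/5^2 = 1.552
t = 1 is in the acceleration phase (t <= T/2).
p = p0 + 0.5*a*t^2 = 2.1 + 0.5*1.552*1^2
= 2.876


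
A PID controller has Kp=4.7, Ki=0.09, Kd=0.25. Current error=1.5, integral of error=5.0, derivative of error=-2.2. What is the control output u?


u = Kp*e + Ki*int(e) + Kd*de/dt
= 4.7*1.5 + 0.09*5.0 + 0.25*(-2.2)
= 7.05 + 0.45 + -0.55
= 6.95


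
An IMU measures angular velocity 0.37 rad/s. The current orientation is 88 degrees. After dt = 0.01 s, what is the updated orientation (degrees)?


delta_theta = w * dt = 0.37 * 0.01 = 0.0037 rad
= 0.212 deg
theta_new = 88 + 0.212 = 88.212 deg


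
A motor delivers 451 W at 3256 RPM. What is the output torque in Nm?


omega = 3256 * 2*pi/60 = 340.9675 rad/s
tau = P / omega = 451 / 340.9675
= 1.3227 Nm


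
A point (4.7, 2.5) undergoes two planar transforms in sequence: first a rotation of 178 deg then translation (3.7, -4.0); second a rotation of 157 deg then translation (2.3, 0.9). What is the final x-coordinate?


After transform 1:
x1 = cos(178)*4.7 - sin(178)*2.5 + 3.7 = -1.0844
y1 = sin(178)*4.7 + cos(178)*2.5 + -4.0 = -6.3344
After transform 2:
x2 = cos(157)*-1.0844 - sin(157)*-6.3344 + 2.3
= 5.7732


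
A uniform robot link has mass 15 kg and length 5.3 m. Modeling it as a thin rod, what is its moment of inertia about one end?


I = (1/3) * m * L^2
= (1/3) * 15 * 5.3^2
= 0.333333 * 15 * 28.09
= 140.45 kg*m^2


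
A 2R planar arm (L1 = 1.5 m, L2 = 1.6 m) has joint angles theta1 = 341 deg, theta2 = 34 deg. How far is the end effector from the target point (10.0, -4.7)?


End effector via forward kinematics:
x = L1*cos(t1) + L2*cos(t1+t2) = 2.9638
y = L1*sin(t1) + L2*sin(t1+t2) = -0.0742
Distance to target:
d = sqrt((10.0 - 2.9638)^2 + (-4.7 - -0.0742)^2)
= sqrt(49.5087 + 21.3976)
= 8.4206 m


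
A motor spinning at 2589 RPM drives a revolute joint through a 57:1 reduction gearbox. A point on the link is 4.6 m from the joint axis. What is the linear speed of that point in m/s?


omega_motor = 2589 * 2*pi/60 = 271.1194 rad/s
omega_joint = omega_motor / 57 = 4.7565 rad/s
v = omega_joint * r = 4.7565 * 4.6
= 21.8798 m/s


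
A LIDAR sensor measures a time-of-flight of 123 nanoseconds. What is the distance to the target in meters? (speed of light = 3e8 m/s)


tof = 123 ns = 1.23e-07 s
dist = c * tof / 2
= 3e8 * 1.23e-07 / 2
= 18.45 m


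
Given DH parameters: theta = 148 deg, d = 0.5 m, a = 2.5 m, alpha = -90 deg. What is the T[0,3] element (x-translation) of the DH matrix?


T[0,3] = a * cos(theta)
= 2.5 * cos(148 deg)
= 2.5 * -0.848
= -2.1201


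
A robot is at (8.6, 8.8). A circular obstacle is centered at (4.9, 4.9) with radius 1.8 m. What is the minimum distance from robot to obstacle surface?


center_dist = sqrt((8.6-4.9)^2 + (8.8-4.9)^2)
= sqrt(13.69 + 15.21)
= 5.3759
min_dist = center_dist - radius = 5.3759 - 1.8 = 3.5759 m


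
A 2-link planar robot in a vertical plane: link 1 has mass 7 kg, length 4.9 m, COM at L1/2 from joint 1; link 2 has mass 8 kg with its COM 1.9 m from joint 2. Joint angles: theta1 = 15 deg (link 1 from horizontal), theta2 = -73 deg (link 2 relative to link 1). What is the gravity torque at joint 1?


Horizontal distance from joint 1 to link-1 COM:
  x_c1 = (L1/2)*cos(t1) = 2.45 * 0.9659 = 2.3665 m
Horizontal distance from joint 1 to link-2 COM:
  x_c2 = L1*cos(t1) + Lc2*cos(t1+t2)
       = 4.9*0.9659 + 1.9*0.5299 = 5.7399 m
tau1 = m1*g*x_c1 + m2*g*x_c2
     = 7*9.81*2.3665 + 8*9.81*5.7399
     = 162.5088 + 450.466
     = 612.9748 Nm


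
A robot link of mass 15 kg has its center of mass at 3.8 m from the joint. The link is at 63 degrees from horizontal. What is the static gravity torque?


tau = m*g*L*cos(angle)
= 15 * 9.81 * 3.8 * cos(63 deg)
= 15 * 9.81 * 3.8 * 0.454
= 253.8579 Nm


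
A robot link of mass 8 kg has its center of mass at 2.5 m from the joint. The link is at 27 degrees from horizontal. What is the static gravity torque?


tau = m*g*L*cos(angle)
= 8 * 9.81 * 2.5 * cos(27 deg)
= 8 * 9.81 * 2.5 * 0.891
= 174.8155 Nm


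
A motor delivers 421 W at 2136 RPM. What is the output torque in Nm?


omega = 2136 * 2*pi/60 = 223.6814 rad/s
tau = P / omega = 421 / 223.6814
= 1.8821 Nm


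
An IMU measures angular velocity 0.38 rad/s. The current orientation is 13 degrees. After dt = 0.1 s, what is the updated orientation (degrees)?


delta_theta = w * dt = 0.38 * 0.1 = 0.038 rad
= 2.1772 deg
theta_new = 13 + 2.1772 = 15.1772 deg


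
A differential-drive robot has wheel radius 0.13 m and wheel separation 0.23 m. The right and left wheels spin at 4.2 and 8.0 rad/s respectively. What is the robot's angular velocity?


vR = r*wR = 0.13*4.2 = 0.546 m/s
vL = r*wL = 0.13*8.0 = 1.04 m/s
v = (vR+vL)/2 = 0.793 m/s
omega = (vR-vL)/L = -2.1478 rad/s
angular velocity = -2.1478 rad/s


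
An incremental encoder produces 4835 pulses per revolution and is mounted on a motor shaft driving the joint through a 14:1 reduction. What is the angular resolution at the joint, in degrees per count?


counts per rev = 4835
effective counts at joint = 4835 * 14 = 67690
resolution = 360 / 67690
= 0.0053 deg/count


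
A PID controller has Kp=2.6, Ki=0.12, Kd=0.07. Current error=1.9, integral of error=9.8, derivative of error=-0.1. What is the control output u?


u = Kp*e + Ki*int(e) + Kd*de/dt
= 2.6*1.9 + 0.12*9.8 + 0.07*(-0.1)
= 4.94 + 1.176 + -0.007
= 6.109


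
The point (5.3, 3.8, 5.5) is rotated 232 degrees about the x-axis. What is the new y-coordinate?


Rotation about x-axis: y' = y*cos(theta) - z*sin(theta)
= 3.8 * -0.6157 - 5.5 * -0.788
= 1.9945


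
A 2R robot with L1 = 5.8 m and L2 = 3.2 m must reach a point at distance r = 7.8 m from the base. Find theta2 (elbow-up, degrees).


cos(theta2) = (r^2 - L1^2 - L2^2) / (2*L1*L2)
cos(theta2) = (60.84 - 33.64 - 10.24) / 37.12
cos(theta2) = 0.456897
theta2 = 62.813 degrees


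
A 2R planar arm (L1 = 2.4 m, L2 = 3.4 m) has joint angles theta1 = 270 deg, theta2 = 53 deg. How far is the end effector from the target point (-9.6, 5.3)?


End effector via forward kinematics:
x = L1*cos(t1) + L2*cos(t1+t2) = 2.7154
y = L1*sin(t1) + L2*sin(t1+t2) = -4.4462
Distance to target:
d = sqrt((-9.6 - 2.7154)^2 + (5.3 - -4.4462)^2)
= sqrt(151.6681 + 94.9879)
= 15.7053 m


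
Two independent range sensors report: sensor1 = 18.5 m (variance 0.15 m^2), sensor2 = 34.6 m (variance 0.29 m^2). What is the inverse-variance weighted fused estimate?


w1 = (1/var1) / (1/var1 + 1/var2)
   = 6.6667 / (6.6667 + 3.4483) = 0.6591
w2 = 1 - w1 = 0.3409
fused = w1*s1 + w2*s2 = 12.1932 + 11.7955
= 23.9886 m
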